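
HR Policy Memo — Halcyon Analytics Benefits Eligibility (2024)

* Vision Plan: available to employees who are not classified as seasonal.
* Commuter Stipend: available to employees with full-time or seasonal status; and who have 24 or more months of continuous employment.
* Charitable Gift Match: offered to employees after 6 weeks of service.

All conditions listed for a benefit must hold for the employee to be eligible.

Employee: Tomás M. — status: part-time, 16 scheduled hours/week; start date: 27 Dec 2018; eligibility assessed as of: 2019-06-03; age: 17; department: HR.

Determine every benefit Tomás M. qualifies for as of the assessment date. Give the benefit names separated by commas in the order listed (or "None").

Vision Plan, Charitable Gift Match

Service from 27 Dec 2018 to 2019-06-03: 158 days.
Vision Plan — status part-time ✓ (not excluded) → eligible.
Commuter Stipend — status part-time ✗ (requires full-time or seasonal) → not eligible.
Charitable Gift Match — service 158 days ≥ 6 weeks (≈42 days) ✓ → eligible.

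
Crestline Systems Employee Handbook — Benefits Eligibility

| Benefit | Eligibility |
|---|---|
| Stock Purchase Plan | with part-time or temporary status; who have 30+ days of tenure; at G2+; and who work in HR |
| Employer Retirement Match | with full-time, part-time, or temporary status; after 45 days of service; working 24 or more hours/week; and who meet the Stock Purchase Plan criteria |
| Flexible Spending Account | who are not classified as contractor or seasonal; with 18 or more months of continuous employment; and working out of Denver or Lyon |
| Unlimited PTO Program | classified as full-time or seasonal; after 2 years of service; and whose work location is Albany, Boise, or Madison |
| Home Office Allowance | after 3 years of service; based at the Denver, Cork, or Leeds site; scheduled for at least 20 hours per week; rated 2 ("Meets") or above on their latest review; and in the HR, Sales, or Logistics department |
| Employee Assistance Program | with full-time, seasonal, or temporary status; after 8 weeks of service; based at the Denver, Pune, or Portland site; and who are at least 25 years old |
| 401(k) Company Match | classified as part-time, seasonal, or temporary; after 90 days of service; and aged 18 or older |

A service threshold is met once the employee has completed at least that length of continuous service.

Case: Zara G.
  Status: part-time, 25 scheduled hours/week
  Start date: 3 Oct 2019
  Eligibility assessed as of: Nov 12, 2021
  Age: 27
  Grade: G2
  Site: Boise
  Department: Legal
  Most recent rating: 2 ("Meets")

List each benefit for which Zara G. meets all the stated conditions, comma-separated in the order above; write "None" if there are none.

401(k) Company Match

Service from 3 Oct 2019 to Nov 12, 2021: 771 days.
Stock Purchase Plan — status part-time ✓; service 771 days ≥ 30 days ✓; grade G2 ≥ G2 ✓; dept Legal ✗ → not eligible.
Employer Retirement Match — status part-time ✓; service 771 days ≥ 45 days ✓; 25 hrs/wk ≥ 24 ✓; not eligible for Stock Purchase Plan ✗ → not eligible.
Flexible Spending Account — status part-time ✓ (not excluded); service 771 days ≥ 18 months (≈540 days) ✓; site Boise ✗ (not Denver or Lyon) → not eligible.
Unlimited PTO Program — status part-time ✗ (requires full-time or seasonal) → not eligible.
Home Office Allowance — service 771 days < 3 years (≈1095 days) ✗ → not eligible.
Employee Assistance Program — status part-time ✗ (requires full-time, seasonal, or temporary) → not eligible.
401(k) Company Match — status part-time ✓; service 771 days ≥ 90 days ✓; age 27 ≥ 18 ✓ → eligible.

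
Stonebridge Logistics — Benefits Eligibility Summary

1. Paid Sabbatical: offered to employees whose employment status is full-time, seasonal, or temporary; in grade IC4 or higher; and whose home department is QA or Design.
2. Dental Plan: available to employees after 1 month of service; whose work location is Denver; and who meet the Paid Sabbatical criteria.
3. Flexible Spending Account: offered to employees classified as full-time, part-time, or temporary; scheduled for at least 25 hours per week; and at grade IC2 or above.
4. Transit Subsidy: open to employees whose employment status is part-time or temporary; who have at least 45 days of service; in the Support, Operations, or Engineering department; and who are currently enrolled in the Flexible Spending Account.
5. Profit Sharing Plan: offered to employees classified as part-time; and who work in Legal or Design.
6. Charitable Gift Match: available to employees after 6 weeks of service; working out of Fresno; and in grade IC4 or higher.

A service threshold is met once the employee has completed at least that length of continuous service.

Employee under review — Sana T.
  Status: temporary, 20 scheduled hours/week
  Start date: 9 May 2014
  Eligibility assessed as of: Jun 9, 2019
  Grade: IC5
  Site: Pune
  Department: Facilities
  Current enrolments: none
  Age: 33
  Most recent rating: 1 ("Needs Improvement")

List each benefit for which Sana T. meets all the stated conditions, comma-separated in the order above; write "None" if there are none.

None

Service from 9 May 2014 to Jun 9, 2019: 1857 days.
Paid Sabbatical — status temporary ✓; grade IC5 ≥ IC4 ✓; dept Facilities ✗ → not eligible.
Dental Plan — service 1857 days ≥ 1 month (≈30 days) ✓; site Pune ✗ (not Denver) → not eligible.
Flexible Spending Account — status temporary ✓; 20 hrs/wk < 25 ✗ → not eligible.
Transit Subsidy — status temporary ✓; service 1857 days ≥ 45 days ✓; dept Facilities ✗ → not eligible.
Profit Sharing Plan — status temporary ✗ (requires part-time) → not eligible.
Charitable Gift Match — service 1857 days ≥ 6 weeks (≈42 days) ✓; site Pune ✗ (not Fresno) → not eligible.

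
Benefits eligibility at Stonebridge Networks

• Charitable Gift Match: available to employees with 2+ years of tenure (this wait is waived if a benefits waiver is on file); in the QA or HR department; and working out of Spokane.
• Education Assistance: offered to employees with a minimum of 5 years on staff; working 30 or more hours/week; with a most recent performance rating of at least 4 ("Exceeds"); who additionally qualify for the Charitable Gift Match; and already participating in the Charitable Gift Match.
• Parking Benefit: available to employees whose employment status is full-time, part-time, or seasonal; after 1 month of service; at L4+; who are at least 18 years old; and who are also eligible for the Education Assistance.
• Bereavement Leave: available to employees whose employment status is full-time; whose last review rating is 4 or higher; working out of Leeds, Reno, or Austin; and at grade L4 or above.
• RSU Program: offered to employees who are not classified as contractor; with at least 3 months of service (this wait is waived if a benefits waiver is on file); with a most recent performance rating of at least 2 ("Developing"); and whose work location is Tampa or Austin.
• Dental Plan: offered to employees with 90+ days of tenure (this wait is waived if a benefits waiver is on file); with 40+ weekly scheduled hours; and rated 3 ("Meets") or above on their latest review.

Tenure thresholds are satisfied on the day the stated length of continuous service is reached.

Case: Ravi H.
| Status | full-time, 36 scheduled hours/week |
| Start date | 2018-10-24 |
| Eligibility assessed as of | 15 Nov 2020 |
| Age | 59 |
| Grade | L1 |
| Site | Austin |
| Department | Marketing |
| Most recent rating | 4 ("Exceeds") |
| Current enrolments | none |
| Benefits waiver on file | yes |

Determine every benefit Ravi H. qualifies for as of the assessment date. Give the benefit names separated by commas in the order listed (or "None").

RSU Program

Service from 2018-10-24 to 15 Nov 2020: 753 days.
Charitable Gift Match — benefits waiver on file ✓; dept Marketing ✗ → not eligible.
Education Assistance — service 753 days < 5 years (≈1825 days) ✗ → not eligible.
Parking Benefit — status full-time ✓; service 753 days ≥ 1 month (≈30 days) ✓; grade L1 < L4 ✗ → not eligible.
Bereavement Leave — status full-time ✓; rating 4 ≥ 4 ✓; site Austin ✓; grade L1 < L4 ✗ → not eligible.
RSU Program — status full-time ✓ (not excluded); benefits waiver on file ✓; rating 4 ≥ 2 ✓; site Austin ✓ → eligible.
Dental Plan — benefits waiver on file ✓; 36 hrs/wk < 40 ✗ → not eligible.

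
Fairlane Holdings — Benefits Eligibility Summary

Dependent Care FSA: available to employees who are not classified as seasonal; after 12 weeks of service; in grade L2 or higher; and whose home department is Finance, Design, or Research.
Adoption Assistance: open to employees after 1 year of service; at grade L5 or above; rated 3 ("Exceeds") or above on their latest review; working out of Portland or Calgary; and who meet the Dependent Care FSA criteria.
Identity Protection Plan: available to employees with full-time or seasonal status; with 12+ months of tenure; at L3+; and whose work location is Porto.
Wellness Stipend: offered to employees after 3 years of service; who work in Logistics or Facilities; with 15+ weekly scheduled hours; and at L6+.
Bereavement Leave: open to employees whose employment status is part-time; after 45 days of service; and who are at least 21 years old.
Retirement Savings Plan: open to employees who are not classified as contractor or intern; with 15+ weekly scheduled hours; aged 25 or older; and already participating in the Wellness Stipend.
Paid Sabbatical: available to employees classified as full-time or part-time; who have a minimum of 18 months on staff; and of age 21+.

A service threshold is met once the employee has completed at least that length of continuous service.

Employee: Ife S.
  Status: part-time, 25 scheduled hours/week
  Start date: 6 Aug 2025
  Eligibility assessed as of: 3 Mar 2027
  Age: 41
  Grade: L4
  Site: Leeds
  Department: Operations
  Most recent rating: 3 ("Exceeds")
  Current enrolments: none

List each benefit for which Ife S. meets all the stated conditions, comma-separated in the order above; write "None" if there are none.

Bereavement Leave, Paid Sabbatical

Service from 6 Aug 2025 to 3 Mar 2027: 574 days.
Dependent Care FSA — status part-time ✓ (not excluded); service 574 days ≥ 12 weeks (≈84 days) ✓; grade L4 ≥ L2 ✓; dept Operations ✗ → not eligible.
Adoption Assistance — service 574 days ≥ 1 year (≈365 days) ✓; grade L4 < L5 ✗ → not eligible.
Identity Protection Plan — status part-time ✗ (requires full-time or seasonal) → not eligible.
Wellness Stipend — service 574 days < 3 years (≈1095 days) ✗ → not eligible.
Bereavement Leave — status part-time ✓; service 574 days ≥ 45 days ✓; age 41 ≥ 21 ✓ → eligible.
Retirement Savings Plan — status part-time ✓ (not excluded); 25 hrs/wk ≥ 15 ✓; age 41 ≥ 25 ✓; not enrolled in Wellness Stipend ✗ → not eligible.
Paid Sabbatical — status part-time ✓; service 574 days ≥ 18 months (≈540 days) ✓; age 41 ≥ 21 ✓ → eligible.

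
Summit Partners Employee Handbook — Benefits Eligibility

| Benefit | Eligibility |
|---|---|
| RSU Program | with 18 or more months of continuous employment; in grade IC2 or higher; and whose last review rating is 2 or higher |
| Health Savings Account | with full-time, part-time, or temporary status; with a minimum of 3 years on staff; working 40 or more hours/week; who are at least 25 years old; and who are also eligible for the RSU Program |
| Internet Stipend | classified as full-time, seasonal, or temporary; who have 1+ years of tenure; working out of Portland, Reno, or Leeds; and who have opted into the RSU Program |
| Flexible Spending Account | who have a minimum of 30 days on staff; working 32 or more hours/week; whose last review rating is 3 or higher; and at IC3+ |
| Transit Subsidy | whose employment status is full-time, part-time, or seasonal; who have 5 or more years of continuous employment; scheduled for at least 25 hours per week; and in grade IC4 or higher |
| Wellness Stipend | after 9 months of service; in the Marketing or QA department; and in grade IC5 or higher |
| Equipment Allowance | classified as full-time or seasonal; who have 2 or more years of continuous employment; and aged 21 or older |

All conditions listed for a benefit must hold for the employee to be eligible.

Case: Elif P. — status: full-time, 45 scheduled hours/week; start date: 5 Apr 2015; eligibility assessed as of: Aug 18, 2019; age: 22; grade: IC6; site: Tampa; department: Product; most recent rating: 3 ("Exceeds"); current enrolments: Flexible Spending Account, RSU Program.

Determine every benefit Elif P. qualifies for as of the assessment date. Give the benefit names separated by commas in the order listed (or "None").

Service from 5 Apr 2015 to Aug 18, 2019: 1596 days.
RSU Program — service 1596 days ≥ 18 months (≈540 days) ✓; grade IC6 ≥ IC2 ✓; rating 3 ≥ 2 ✓ → eligible.
Health Savings Account — status full-time ✓; service 1596 days ≥ 3 years (≈1095 days) ✓; 45 hrs/wk ≥ 40 ✓; age 22 < 25 ✗ → not eligible.
Internet Stipend — status full-time ✓; service 1596 days ≥ 1 year (≈365 days) ✓; site Tampa ✗ (not Portland, Reno, or Leeds) → not eligible.
Flexible Spending Account — service 1596 days ≥ 30 days ✓; 45 hrs/wk ≥ 32 ✓; rating 3 ≥ 3 ✓; grade IC6 ≥ IC3 ✓ → eligible.
Transit Subsidy — status full-time ✓; service 1596 days < 5 years (≈1825 days) ✗ → not eligible.
Wellness Stipend — service 1596 days ≥ 9 months (≈270 days) ✓; dept Product ✗ → not eligible.
Equipment Allowance — status full-time ✓; service 1596 days ≥ 2 years (≈730 days) ✓; age 22 ≥ 21 ✓ → eligible.

RSU Program, Flexible Spending Account, Equipment Allowance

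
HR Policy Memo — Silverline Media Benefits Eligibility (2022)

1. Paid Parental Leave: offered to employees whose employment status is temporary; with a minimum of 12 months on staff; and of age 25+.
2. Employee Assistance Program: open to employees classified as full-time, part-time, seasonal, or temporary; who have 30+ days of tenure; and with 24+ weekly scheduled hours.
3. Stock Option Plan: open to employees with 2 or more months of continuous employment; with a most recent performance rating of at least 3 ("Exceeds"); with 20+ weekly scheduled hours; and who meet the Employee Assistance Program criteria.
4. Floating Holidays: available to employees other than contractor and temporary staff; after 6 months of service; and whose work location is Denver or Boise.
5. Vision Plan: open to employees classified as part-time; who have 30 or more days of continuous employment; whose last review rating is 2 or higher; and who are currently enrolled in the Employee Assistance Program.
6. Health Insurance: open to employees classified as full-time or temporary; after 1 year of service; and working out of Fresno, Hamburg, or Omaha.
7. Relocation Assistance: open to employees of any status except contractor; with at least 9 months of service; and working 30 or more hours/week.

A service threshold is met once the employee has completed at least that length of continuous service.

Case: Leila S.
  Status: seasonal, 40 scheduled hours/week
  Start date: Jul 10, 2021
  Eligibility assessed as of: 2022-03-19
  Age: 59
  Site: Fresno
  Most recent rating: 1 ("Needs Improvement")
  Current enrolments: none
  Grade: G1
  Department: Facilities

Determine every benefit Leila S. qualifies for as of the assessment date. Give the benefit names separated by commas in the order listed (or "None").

Employee Assistance Program

Service from Jul 10, 2021 to 2022-03-19: 252 days.
Paid Parental Leave — status seasonal ✗ (requires temporary) → not eligible.
Employee Assistance Program — status seasonal ✓; service 252 days ≥ 30 days ✓; 40 hrs/wk ≥ 24 ✓ → eligible.
Stock Option Plan — service 252 days ≥ 2 months (≈60 days) ✓; rating 1 < 3 ✗ → not eligible.
Floating Holidays — status seasonal ✓ (not excluded); service 252 days ≥ 6 months (≈180 days) ✓; site Fresno ✗ (not Denver or Boise) → not eligible.
Vision Plan — status seasonal ✗ (requires part-time) → not eligible.
Health Insurance — status seasonal ✗ (requires full-time or temporary) → not eligible.
Relocation Assistance — status seasonal ✓ (not excluded); service 252 days < 9 months (≈270 days) ✗ → not eligible.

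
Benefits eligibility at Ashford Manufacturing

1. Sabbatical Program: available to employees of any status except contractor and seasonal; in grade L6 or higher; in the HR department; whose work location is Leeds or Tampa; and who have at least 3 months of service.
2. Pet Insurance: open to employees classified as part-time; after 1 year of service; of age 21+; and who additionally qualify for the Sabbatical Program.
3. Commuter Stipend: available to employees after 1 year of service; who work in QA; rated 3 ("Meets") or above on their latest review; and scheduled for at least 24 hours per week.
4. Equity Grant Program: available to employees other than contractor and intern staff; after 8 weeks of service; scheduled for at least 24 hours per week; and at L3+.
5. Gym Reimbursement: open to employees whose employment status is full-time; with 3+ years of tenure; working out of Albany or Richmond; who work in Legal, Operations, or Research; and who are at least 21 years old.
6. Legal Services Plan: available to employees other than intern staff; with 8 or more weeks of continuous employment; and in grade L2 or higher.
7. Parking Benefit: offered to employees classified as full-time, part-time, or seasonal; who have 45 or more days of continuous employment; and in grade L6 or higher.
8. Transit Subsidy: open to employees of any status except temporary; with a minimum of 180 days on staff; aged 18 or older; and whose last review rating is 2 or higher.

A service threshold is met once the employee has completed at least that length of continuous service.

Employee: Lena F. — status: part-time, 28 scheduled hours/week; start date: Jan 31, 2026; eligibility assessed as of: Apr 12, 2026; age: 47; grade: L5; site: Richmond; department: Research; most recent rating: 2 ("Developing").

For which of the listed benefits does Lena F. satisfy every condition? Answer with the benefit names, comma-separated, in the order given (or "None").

Equity Grant Program, Legal Services Plan

Service from Jan 31, 2026 to Apr 12, 2026: 71 days.
Sabbatical Program — status part-time ✓ (not excluded); grade L5 < L6 ✗ → not eligible.
Pet Insurance — status part-time ✓; service 71 days < 1 year (≈365 days) ✗ → not eligible.
Commuter Stipend — service 71 days < 1 year (≈365 days) ✗ → not eligible.
Equity Grant Program — status part-time ✓ (not excluded); service 71 days ≥ 8 weeks (≈56 days) ✓; 28 hrs/wk ≥ 24 ✓; grade L5 ≥ L3 ✓ → eligible.
Gym Reimbursement — status part-time ✗ (requires full-time) → not eligible.
Legal Services Plan — status part-time ✓ (not excluded); service 71 days ≥ 8 weeks (≈56 days) ✓; grade L5 ≥ L2 ✓ → eligible.
Parking Benefit — status part-time ✓; service 71 days ≥ 45 days ✓; grade L5 < L6 ✗ → not eligible.
Transit Subsidy — status part-time ✓ (not excluded); service 71 days < 180 days ✗ → not eligible.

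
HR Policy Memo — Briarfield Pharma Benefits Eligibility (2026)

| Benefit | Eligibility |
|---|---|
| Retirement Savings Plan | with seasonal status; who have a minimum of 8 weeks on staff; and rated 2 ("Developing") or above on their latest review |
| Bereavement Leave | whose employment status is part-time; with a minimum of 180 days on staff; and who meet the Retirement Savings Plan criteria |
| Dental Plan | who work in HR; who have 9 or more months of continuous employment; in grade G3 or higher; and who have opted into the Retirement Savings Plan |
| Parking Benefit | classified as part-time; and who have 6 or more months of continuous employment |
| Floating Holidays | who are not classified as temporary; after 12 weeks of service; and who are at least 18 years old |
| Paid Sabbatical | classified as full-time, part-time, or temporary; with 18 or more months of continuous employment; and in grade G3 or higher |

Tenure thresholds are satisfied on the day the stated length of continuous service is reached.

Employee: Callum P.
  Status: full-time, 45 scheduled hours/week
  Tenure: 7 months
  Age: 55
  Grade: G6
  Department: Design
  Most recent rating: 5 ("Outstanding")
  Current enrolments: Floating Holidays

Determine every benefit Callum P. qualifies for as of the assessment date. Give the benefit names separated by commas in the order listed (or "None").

Floating Holidays

Retirement Savings Plan — status full-time ✗ (requires seasonal) → not eligible.
Bereavement Leave — status full-time ✗ (requires part-time) → not eligible.
Dental Plan — dept Design ✗ → not eligible.
Parking Benefit — status full-time ✗ (requires part-time) → not eligible.
Floating Holidays — status full-time ✓ (not excluded); service 7 months ≥ 12 weeks (≈84 days) ✓; age 55 ≥ 18 ✓ → eligible.
Paid Sabbatical — status full-time ✓; service 7 months < 18 months ✗ → not eligible.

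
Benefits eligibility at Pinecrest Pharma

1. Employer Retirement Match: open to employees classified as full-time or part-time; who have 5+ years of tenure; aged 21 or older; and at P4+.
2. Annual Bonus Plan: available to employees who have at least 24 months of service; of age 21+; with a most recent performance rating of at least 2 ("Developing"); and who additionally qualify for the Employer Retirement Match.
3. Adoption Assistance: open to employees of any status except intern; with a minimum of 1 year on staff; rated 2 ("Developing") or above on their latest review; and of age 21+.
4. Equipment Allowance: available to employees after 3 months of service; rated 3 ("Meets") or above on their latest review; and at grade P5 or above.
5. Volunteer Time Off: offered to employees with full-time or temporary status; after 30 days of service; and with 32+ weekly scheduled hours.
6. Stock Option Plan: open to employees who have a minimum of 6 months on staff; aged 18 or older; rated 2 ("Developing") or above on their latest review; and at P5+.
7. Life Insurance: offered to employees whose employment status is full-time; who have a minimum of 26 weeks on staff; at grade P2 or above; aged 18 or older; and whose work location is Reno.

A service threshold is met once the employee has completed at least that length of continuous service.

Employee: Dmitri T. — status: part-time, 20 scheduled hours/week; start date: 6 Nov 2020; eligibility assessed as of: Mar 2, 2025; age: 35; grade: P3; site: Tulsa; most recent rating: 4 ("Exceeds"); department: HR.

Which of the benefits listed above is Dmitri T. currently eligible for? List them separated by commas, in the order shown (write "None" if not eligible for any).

Service from 6 Nov 2020 to Mar 2, 2025: 1577 days.
Employer Retirement Match — status part-time ✓; service 1577 days < 5 years (≈1825 days) ✗ → not eligible.
Annual Bonus Plan — service 1577 days ≥ 24 months (≈720 days) ✓; age 35 ≥ 21 ✓; rating 4 ≥ 2 ✓; not eligible for Employer Retirement Match ✗ → not eligible.
Adoption Assistance — status part-time ✓ (not excluded); service 1577 days ≥ 1 year (≈365 days) ✓; rating 4 ≥ 2 ✓; age 35 ≥ 21 ✓ → eligible.
Equipment Allowance — service 1577 days ≥ 3 months (≈90 days) ✓; rating 4 ≥ 3 ✓; grade P3 < P5 ✗ → not eligible.
Volunteer Time Off — status part-time ✗ (requires full-time or temporary) → not eligible.
Stock Option Plan — service 1577 days ≥ 6 months (≈180 days) ✓; age 35 ≥ 18 ✓; rating 4 ≥ 2 ✓; grade P3 < P5 ✗ → not eligible.
Life Insurance — status part-time ✗ (requires full-time) → not eligible.

Adoption Assistance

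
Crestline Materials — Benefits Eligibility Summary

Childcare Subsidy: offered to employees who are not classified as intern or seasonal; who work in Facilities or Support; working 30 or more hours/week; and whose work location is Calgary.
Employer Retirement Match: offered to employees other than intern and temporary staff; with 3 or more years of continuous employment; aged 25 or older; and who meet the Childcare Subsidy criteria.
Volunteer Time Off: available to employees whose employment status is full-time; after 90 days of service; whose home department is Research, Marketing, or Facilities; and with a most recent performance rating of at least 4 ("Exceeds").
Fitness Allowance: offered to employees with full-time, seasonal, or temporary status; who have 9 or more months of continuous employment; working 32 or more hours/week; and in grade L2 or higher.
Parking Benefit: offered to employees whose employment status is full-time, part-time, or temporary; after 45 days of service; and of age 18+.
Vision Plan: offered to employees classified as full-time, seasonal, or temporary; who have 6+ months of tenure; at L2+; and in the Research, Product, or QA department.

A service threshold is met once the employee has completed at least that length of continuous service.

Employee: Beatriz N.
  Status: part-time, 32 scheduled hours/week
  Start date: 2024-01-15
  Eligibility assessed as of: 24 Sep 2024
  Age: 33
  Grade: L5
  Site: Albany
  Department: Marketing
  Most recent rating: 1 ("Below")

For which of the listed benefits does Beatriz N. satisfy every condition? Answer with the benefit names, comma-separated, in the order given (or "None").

Parking Benefit

Service from 2024-01-15 to 24 Sep 2024: 253 days.
Childcare Subsidy — status part-time ✓ (not excluded); dept Marketing ✗ → not eligible.
Employer Retirement Match — status part-time ✓ (not excluded); service 253 days < 3 years (≈1095 days) ✗ → not eligible.
Volunteer Time Off — status part-time ✗ (requires full-time) → not eligible.
Fitness Allowance — status part-time ✗ (requires full-time, seasonal, or temporary) → not eligible.
Parking Benefit — status part-time ✓; service 253 days ≥ 45 days ✓; age 33 ≥ 18 ✓ → eligible.
Vision Plan — status part-time ✗ (requires full-time, seasonal, or temporary) → not eligible.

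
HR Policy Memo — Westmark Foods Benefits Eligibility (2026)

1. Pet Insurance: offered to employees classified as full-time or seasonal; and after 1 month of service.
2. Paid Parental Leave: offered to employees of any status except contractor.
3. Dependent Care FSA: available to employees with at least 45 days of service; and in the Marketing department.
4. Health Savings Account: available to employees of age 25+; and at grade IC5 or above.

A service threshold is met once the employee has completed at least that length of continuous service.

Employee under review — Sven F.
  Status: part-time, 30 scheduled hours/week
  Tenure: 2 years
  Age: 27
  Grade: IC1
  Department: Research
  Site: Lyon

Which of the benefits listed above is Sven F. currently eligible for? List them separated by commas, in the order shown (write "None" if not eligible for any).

Paid Parental Leave

Pet Insurance — status part-time ✗ (requires full-time or seasonal) → not eligible.
Paid Parental Leave — status part-time ✓ (not excluded) → eligible.
Dependent Care FSA — service 2 years ≥ 45 days ✓; dept Research ✗ → not eligible.
Health Savings Account — age 27 ≥ 25 ✓; grade IC1 < IC5 ✗ → not eligible.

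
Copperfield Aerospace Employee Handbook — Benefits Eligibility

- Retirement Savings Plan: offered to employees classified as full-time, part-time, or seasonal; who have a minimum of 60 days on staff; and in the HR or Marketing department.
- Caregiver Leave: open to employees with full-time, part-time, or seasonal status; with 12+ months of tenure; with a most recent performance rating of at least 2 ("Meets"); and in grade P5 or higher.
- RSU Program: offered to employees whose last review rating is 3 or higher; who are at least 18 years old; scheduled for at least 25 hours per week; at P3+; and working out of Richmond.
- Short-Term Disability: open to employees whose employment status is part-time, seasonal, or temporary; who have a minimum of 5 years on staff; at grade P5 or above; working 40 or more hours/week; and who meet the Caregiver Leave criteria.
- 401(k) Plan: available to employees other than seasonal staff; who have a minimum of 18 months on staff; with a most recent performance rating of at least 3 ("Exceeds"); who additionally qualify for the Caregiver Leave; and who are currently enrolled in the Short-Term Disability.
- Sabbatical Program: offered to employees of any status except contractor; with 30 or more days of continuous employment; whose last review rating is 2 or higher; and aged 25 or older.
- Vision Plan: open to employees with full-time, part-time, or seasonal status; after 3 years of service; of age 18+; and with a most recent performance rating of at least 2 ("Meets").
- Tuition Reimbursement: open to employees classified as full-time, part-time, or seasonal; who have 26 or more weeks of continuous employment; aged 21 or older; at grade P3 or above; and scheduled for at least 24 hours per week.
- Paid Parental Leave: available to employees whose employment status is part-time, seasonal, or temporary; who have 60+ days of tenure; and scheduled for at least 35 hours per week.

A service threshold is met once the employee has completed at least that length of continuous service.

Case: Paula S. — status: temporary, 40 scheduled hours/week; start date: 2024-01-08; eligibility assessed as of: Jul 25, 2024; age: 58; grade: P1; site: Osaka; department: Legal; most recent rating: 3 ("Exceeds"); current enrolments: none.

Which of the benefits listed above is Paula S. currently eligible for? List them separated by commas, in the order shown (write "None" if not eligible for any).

Sabbatical Program, Paid Parental Leave

Service from 2024-01-08 to Jul 25, 2024: 199 days.
Retirement Savings Plan — status temporary ✗ (requires full-time, part-time, or seasonal) → not eligible.
Caregiver Leave — status temporary ✗ (requires full-time, part-time, or seasonal) → not eligible.
RSU Program — rating 3 ≥ 3 ✓; age 58 ≥ 18 ✓; 40 hrs/wk ≥ 25 ✓; grade P1 < P3 ✗ → not eligible.
Short-Term Disability — status temporary ✓; service 199 days < 5 years (≈1825 days) ✗ → not eligible.
401(k) Plan — status temporary ✓ (not excluded); service 199 days < 18 months (≈540 days) ✗ → not eligible.
Sabbatical Program — status temporary ✓ (not excluded); service 199 days ≥ 30 days ✓; rating 3 ≥ 2 ✓; age 58 ≥ 25 ✓ → eligible.
Vision Plan — status temporary ✗ (requires full-time, part-time, or seasonal) → not eligible.
Tuition Reimbursement — status temporary ✗ (requires full-time, part-time, or seasonal) → not eligible.
Paid Parental Leave — status temporary ✓; service 199 days ≥ 60 days ✓; 40 hrs/wk ≥ 35 ✓ → eligible.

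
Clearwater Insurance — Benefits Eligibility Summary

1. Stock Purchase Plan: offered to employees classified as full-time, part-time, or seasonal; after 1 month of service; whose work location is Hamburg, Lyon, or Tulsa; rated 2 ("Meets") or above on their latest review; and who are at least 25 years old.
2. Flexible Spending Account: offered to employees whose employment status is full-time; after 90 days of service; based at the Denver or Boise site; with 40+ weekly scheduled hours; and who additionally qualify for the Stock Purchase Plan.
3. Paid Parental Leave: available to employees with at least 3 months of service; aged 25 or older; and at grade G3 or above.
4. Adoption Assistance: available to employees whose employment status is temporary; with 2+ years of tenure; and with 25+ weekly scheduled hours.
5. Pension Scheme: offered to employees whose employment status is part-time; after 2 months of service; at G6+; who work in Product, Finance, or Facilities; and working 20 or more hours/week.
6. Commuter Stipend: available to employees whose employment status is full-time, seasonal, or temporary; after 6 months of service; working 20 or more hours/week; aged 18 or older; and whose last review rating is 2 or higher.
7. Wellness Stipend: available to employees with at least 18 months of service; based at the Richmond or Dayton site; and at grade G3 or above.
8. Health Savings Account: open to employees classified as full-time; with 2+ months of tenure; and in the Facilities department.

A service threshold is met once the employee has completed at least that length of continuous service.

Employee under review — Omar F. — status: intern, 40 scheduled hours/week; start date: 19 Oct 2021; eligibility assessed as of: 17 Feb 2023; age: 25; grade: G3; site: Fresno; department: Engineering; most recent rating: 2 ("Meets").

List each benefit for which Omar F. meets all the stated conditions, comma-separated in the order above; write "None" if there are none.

Service from 19 Oct 2021 to 17 Feb 2023: 486 days.
Stock Purchase Plan — status intern ✗ (requires full-time, part-time, or seasonal) → not eligible.
Flexible Spending Account — status intern ✗ (requires full-time) → not eligible.
Paid Parental Leave — service 486 days ≥ 3 months (≈90 days) ✓; age 25 ≥ 25 ✓; grade G3 ≥ G3 ✓ → eligible.
Adoption Assistance — status intern ✗ (requires temporary) → not eligible.
Pension Scheme — status intern ✗ (requires part-time) → not eligible.
Commuter Stipend — status intern ✗ (requires full-time, seasonal, or temporary) → not eligible.
Wellness Stipend — service 486 days < 18 months (≈540 days) ✗ → not eligible.
Health Savings Account — status intern ✗ (requires full-time) → not eligible.

Paid Parental Leave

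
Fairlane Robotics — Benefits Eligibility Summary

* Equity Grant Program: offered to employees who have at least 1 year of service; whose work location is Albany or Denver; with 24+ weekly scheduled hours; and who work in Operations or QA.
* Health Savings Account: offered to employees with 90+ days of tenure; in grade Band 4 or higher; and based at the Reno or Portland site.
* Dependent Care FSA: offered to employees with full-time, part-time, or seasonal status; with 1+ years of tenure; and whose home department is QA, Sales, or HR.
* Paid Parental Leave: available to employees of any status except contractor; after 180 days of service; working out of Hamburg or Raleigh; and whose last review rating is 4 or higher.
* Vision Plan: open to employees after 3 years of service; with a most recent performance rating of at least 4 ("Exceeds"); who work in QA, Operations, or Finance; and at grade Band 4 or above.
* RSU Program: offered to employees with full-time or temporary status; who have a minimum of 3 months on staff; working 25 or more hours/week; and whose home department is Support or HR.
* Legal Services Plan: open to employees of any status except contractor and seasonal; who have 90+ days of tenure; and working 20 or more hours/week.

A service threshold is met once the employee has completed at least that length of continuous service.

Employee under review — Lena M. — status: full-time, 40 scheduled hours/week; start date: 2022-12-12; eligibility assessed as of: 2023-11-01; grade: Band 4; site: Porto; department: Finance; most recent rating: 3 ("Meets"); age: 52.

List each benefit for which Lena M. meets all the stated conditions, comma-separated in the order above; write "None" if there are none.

Legal Services Plan

Service from 2022-12-12 to 2023-11-01: 324 days.
Equity Grant Program — service 324 days < 1 year (≈365 days) ✗ → not eligible.
Health Savings Account — service 324 days ≥ 90 days ✓; grade Band 4 ≥ Band 4 ✓; site Porto ✗ (not Reno or Portland) → not eligible.
Dependent Care FSA — status full-time ✓; service 324 days < 1 year (≈365 days) ✗ → not eligible.
Paid Parental Leave — status full-time ✓ (not excluded); service 324 days ≥ 180 days ✓; site Porto ✗ (not Hamburg or Raleigh) → not eligible.
Vision Plan — service 324 days < 3 years (≈1095 days) ✗ → not eligible.
RSU Program — status full-time ✓; service 324 days ≥ 3 months (≈90 days) ✓; 40 hrs/wk ≥ 25 ✓; dept Finance ✗ → not eligible.
Legal Services Plan — status full-time ✓ (not excluded); service 324 days ≥ 90 days ✓; 40 hrs/wk ≥ 20 ✓ → eligible.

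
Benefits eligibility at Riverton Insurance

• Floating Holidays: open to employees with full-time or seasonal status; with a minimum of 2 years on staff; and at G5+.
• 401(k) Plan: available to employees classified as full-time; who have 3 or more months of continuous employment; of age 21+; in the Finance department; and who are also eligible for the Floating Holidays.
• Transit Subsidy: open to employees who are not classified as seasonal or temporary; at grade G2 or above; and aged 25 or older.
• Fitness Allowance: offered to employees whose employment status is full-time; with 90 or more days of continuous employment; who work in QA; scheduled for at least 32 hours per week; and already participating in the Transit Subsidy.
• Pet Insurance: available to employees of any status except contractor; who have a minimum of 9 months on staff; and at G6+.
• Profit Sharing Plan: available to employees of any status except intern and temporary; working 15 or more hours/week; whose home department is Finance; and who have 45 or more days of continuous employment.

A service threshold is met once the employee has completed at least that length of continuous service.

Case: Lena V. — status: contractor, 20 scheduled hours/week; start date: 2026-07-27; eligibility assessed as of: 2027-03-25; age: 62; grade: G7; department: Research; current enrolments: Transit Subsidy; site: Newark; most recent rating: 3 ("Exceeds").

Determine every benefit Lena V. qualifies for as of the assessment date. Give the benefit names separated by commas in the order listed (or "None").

Transit Subsidy

Service from 2026-07-27 to 2027-03-25: 241 days.
Floating Holidays — status contractor ✗ (requires full-time or seasonal) → not eligible.
401(k) Plan — status contractor ✗ (requires full-time) → not eligible.
Transit Subsidy — status contractor ✓ (not excluded); grade G7 ≥ G2 ✓; age 62 ≥ 25 ✓ → eligible.
Fitness Allowance — status contractor ✗ (requires full-time) → not eligible.
Pet Insurance — status contractor ✗ (excluded) → not eligible.
Profit Sharing Plan — status contractor ✓ (not excluded); 20 hrs/wk ≥ 15 ✓; dept Research ✗ → not eligible.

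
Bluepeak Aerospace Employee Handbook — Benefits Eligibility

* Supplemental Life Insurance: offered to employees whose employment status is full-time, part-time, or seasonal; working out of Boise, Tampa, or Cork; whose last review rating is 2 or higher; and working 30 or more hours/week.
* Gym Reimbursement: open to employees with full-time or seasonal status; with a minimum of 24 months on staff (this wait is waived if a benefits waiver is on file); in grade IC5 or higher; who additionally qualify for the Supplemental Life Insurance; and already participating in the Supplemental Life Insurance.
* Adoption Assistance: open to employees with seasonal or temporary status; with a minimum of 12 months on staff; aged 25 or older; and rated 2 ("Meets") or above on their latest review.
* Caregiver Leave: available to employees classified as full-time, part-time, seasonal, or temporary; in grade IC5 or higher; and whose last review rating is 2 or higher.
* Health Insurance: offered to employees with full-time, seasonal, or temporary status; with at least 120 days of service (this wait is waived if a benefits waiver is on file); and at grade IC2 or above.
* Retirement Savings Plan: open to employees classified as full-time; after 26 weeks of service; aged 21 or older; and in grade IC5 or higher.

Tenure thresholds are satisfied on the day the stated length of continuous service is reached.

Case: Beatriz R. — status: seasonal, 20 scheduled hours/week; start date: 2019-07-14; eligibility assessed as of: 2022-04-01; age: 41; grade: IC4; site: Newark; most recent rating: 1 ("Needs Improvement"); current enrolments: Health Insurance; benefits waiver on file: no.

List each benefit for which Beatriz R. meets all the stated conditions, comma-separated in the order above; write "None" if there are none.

Service from 2019-07-14 to 2022-04-01: 992 days.
Supplemental Life Insurance — status seasonal ✓; site Newark ✗ (not Boise, Tampa, or Cork) → not eligible.
Gym Reimbursement — status seasonal ✓; no waiver, service 992 days ≥ 24 months (≈720 days) ✓; grade IC4 < IC5 ✗ → not eligible.
Adoption Assistance — status seasonal ✓; service 992 days ≥ 12 months (≈360 days) ✓; age 41 ≥ 25 ✓; rating 1 < 2 ✗ → not eligible.
Caregiver Leave — status seasonal ✓; grade IC4 < IC5 ✗ → not eligible.
Health Insurance — status seasonal ✓; no waiver, service 992 days ≥ 120 days ✓; grade IC4 ≥ IC2 ✓ → eligible.
Retirement Savings Plan — status seasonal ✗ (requires full-time) → not eligible.

Health Insurance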